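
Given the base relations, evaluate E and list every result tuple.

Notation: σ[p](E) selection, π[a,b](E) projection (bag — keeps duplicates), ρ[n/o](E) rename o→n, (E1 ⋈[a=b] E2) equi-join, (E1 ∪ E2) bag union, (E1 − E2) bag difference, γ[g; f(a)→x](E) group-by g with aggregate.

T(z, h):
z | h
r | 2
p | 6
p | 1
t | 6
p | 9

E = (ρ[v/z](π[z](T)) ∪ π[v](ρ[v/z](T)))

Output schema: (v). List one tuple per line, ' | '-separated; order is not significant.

Row counts bottom-up:
  T → 5
  π[z](T) → 5
  ρ[v/z](π[z](T)) → 5
  T → 5
  ρ[v/z](T) → 5
  π[v](ρ[v/z](T)) → 5
  (ρ[v/z](π[z](T)) ∪ π[v](ρ[v/z](T))) → 10

== RESULT ==
v
p
p
p
p
p
p
r
r
t
t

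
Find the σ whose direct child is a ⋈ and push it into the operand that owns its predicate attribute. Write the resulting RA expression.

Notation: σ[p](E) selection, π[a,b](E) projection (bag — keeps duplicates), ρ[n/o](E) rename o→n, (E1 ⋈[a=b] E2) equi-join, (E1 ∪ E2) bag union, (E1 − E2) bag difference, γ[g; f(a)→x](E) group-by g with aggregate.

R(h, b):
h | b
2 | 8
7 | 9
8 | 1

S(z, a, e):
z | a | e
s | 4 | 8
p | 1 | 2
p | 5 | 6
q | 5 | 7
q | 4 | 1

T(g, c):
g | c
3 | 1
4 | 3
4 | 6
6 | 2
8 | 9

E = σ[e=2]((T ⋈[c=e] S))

σ filters on e, owned by the right side.
E' = (T ⋈[c=e] σ[e=2](S))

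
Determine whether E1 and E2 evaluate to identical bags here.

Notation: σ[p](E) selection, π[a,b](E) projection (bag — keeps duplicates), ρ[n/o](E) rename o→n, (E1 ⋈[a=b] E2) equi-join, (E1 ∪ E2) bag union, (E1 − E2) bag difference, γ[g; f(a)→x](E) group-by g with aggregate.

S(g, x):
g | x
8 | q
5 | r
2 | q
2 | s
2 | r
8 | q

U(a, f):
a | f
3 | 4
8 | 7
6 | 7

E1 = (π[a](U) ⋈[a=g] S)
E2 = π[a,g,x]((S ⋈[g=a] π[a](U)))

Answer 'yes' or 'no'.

E1 row counts bottom-up:
  U → 3
  π[a](U) → 3
  S → 6
  (π[a](U) ⋈[a=g] S) → 2
E2 row counts bottom-up:
  S → 6
  U → 3
  π[a](U) → 3
  (S ⋈[g=a] π[a](U)) → 2
  π[a,g,x]((S ⋈[g=a] π[a](U))) → 2

E1 and E2 produce the same multiset:
a | g | x
8 | 8 | q
8 | 8 | q

yes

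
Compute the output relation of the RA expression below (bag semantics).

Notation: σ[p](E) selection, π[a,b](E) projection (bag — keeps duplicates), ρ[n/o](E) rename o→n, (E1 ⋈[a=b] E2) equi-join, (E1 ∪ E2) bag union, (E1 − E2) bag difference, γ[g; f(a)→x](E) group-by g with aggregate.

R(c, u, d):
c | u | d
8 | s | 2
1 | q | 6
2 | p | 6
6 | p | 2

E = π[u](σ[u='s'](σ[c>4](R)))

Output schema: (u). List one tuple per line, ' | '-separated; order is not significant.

Subexpression sizes:
  R → 4
  σ[c>4](R) → 2
  σ[u='s'](σ[c>4](R)) → 1
  π[u](σ[u='s'](σ[c>4](R))) → 1

== RESULT ==
u
s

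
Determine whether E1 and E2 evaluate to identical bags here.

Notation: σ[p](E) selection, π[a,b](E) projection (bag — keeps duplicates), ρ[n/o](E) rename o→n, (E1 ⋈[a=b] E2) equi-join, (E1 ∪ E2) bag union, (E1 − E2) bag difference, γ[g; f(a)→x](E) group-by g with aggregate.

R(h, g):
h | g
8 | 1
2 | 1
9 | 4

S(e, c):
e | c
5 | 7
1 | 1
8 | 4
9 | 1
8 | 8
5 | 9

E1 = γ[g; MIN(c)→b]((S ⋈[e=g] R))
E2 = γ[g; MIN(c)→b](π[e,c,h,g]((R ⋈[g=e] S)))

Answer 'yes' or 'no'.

E1 per-node cardinality:
  S → 6
  R → 3
  (S ⋈[e=g] R) → 2
  γ[g; MIN(c)→b]((S ⋈[e=g] R)) → 1
E2 per-node cardinality:
  R → 3
  S → 6
  (R ⋈[g=e] S) → 2
  π[e,c,h,g]((R ⋈[g=e] S)) → 2
  γ[g; MIN(c)→b](π[e,c,h,g]((R ⋈[g=e] S))) → 1

E1 and E2 produce the same multiset:
g | b
1 | 1

yes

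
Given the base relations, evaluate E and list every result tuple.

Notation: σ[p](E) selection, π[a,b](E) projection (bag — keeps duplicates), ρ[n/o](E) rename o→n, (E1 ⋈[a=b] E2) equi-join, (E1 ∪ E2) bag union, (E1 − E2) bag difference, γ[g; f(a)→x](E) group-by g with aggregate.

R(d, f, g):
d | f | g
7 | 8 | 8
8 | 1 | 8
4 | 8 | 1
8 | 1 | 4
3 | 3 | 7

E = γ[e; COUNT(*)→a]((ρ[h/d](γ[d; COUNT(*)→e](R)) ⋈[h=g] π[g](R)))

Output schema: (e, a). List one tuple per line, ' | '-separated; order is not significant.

Subexpression sizes:
  R → 5
  γ[d; COUNT(*)→e](R) → 4
  ρ[h/d](γ[d; COUNT(*)→e](R)) → 4
  R → 5
  π[g](R) → 5
  (ρ[h/d](γ[d; COUNT(*)→e](R)) ⋈[h=g] π[g](R)) → 4
  γ[e; COUNT(*)→a]((ρ[h/d](γ[d; COUNT(*)→e](R)) ⋈[h=g] π[g](R))) → 2

== RESULT ==
e | a
1 | 2
2 | 2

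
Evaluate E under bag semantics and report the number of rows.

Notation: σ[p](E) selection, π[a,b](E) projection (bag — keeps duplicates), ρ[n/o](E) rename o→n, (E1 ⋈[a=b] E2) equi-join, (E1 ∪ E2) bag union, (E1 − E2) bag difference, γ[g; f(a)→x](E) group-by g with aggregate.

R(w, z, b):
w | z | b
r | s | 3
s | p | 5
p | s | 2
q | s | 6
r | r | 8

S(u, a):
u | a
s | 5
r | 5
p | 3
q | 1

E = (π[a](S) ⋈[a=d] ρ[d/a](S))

Row counts bottom-up:
  S → 4
  π[a](S) → 4
  S → 4
  ρ[d/a](S) → 4
  (π[a](S) ⋈[a=d] ρ[d/a](S)) → 6

|E| = 6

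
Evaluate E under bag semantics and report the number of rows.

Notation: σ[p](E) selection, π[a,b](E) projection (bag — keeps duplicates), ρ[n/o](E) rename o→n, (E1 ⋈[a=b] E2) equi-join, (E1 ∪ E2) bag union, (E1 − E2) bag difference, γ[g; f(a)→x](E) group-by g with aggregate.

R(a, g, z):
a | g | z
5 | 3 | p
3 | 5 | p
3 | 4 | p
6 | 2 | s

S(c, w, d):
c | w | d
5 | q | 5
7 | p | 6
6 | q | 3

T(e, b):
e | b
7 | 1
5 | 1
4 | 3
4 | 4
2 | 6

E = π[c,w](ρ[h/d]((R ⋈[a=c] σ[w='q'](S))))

Subexpression sizes:
  R → 4
  S → 3
  σ[w='q'](S) → 2
  (R ⋈[a=c] σ[w='q'](S)) → 2
  ρ[h/d]((R ⋈[a=c] σ[w='q'](S))) → 2
  π[c,w](ρ[h/d]((R ⋈[a=c] σ[w='q'](S)))) → 2

|E| = 2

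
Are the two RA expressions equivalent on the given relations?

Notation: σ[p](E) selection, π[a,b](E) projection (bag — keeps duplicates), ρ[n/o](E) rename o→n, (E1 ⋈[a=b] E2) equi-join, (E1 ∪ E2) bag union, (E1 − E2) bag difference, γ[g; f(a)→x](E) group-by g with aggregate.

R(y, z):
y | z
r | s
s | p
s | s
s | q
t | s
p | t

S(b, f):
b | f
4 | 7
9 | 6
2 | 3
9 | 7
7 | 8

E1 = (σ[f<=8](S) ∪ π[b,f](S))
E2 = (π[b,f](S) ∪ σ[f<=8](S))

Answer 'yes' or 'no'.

E1 stepwise |·|:
  S → 5
  σ[f<=8](S) → 5
  S → 5
  π[b,f](S) → 5
  (σ[f<=8](S) ∪ π[b,f](S)) → 10
E2 stepwise |·|:
  S → 5
  π[b,f](S) → 5
  S → 5
  σ[f<=8](S) → 5
  (π[b,f](S) ∪ σ[f<=8](S)) → 10

E1 and E2 produce the same multiset:
b | f
2 | 3
2 | 3
4 | 7
4 | 7
7 | 8
7 | 8
9 | 6
9 | 6
9 | 7
9 | 7

yes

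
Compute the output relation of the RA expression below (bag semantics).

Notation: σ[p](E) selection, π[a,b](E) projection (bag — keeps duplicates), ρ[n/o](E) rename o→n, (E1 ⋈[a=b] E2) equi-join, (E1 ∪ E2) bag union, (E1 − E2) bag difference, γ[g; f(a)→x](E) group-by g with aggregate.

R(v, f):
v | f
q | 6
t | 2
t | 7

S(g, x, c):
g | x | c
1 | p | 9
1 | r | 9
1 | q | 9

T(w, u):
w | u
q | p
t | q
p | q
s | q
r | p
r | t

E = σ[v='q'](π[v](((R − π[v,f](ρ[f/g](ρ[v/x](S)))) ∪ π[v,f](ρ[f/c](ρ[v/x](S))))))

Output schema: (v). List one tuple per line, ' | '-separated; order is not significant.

Subexpression sizes:
  R → 3
  S → 3
  ρ[v/x](S) → 3
  ρ[f/g](ρ[v/x](S)) → 3
  π[v,f](ρ[f/g](ρ[v/x](S))) → 3
  (R − π[v,f](ρ[f/g](ρ[v/x](S)))) → 3
  S → 3
  ρ[v/x](S) → 3
  ρ[f/c](ρ[v/x](S)) → 3
  π[v,f](ρ[f/c](ρ[v/x](S))) → 3
  ((R − π[v,f](ρ[f/g](ρ[v/x](S)))) ∪ π[v,f](ρ[f/c](ρ[v/x](S)))) → 6
  π[v](((R − π[v,f](ρ[f/g](ρ[v/x](S)))) ∪ π[v,f](ρ[f/c](ρ[v/x](S))))) → 6
  σ[v='q'](π[v](((R − π[v,f](ρ[f/g](ρ[v/x](S)))) ∪ π[v,f](ρ[f/c](ρ[v/x](S)))))) → 2

== RESULT ==
v
q
q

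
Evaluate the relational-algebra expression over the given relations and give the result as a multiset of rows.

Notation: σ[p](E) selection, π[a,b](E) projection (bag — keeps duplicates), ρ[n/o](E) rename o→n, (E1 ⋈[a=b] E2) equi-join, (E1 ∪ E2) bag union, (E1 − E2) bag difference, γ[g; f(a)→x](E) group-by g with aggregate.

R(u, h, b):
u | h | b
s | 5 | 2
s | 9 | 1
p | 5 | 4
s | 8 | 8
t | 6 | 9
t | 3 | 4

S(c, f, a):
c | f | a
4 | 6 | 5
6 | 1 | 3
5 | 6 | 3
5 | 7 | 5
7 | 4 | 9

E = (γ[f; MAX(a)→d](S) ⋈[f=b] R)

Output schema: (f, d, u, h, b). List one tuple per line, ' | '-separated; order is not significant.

Subexpression sizes:
  S → 5
  γ[f; MAX(a)→d](S) → 4
  R → 6
  (γ[f; MAX(a)→d](S) ⋈[f=b] R) → 3

== RESULT ==
f | d | u | h | b
1 | 3 | s | 9 | 1
4 | 9 | p | 5 | 4
4 | 9 | t | 3 | 4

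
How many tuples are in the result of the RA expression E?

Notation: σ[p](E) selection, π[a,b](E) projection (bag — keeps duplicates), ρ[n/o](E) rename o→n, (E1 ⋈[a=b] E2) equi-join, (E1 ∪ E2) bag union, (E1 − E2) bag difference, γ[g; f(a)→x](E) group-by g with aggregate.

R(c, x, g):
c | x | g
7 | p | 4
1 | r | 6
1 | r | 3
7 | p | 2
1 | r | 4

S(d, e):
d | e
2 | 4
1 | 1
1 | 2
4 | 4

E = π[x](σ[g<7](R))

Stepwise |·|:
  R → 5
  σ[g<7](R) → 5
  π[x](σ[g<7](R)) → 5

|E| = 5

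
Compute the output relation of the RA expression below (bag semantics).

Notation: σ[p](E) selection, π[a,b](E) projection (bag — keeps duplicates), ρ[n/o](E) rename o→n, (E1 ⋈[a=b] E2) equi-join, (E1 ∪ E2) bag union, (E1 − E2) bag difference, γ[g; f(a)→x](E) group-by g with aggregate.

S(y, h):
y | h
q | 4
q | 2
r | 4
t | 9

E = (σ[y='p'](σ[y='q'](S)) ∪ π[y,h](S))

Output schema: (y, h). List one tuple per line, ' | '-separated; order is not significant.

Per-node cardinality:
  S → 4
  σ[y='q'](S) → 2
  σ[y='p'](σ[y='q'](S)) → 0
  S → 4
  π[y,h](S) → 4
  (σ[y='p'](σ[y='q'](S)) ∪ π[y,h](S)) → 4

== RESULT ==
y | h
q | 2
q | 4
r | 4
t | 9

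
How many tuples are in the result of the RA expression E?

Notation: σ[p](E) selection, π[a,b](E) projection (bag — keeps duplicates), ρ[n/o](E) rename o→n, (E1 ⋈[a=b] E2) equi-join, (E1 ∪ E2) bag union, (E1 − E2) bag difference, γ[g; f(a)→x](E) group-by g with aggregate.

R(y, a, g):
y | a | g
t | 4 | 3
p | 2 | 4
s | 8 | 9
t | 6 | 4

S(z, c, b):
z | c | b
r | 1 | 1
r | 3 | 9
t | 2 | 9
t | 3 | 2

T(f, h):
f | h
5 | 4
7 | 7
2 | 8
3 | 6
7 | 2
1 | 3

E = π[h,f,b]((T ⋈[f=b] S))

Subexpression sizes:
  T → 6
  S → 4
  (T ⋈[f=b] S) → 2
  π[h,f,b]((T ⋈[f=b] S)) → 2

|E| = 2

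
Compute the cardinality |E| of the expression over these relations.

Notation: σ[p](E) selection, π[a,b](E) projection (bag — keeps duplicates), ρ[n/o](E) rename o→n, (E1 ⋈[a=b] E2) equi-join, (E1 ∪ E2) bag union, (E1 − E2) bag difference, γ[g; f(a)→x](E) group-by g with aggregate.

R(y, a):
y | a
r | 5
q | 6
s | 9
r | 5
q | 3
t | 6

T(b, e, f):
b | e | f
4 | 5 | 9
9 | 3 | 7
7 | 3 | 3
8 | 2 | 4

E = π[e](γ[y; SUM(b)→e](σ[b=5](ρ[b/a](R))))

Subexpression sizes:
  R → 6
  ρ[b/a](R) → 6
  σ[b=5](ρ[b/a](R)) → 2
  γ[y; SUM(b)→e](σ[b=5](ρ[b/a](R))) → 1
  π[e](γ[y; SUM(b)→e](σ[b=5](ρ[b/a](R)))) → 1

|E| = 1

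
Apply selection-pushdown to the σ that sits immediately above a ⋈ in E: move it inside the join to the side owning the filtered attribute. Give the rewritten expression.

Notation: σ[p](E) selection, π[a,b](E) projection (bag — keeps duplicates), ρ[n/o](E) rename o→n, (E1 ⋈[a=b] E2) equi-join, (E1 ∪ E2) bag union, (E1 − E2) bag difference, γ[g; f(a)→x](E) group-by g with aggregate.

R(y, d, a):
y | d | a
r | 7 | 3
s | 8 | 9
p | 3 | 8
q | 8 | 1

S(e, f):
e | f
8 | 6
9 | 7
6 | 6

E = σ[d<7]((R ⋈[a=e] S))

σ filters on d, owned by the left side.
E' = (σ[d<7](R) ⋈[a=e] S)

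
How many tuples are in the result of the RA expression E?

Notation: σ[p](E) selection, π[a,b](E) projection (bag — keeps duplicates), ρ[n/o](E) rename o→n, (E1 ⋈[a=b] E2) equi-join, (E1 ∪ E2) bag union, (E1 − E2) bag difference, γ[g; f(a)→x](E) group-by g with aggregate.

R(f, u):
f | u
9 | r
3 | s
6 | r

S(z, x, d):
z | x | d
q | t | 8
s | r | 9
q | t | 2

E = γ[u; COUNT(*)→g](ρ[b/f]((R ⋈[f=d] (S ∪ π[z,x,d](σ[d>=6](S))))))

Per-node cardinality:
  R → 3
  S → 3
  S → 3
  σ[d>=6](S) → 2
  π[z,x,d](σ[d>=6](S)) → 2
  (S ∪ π[z,x,d](σ[d>=6](S))) → 5
  (R ⋈[f=d] (S ∪ π[z,x,d](σ[d>=6](S)))) → 2
  ρ[b/f]((R ⋈[f=d] (S ∪ π[z,x,d](σ[d>=6](S))))) → 2
  γ[u; COUNT(*)→g](ρ[b/f]((R ⋈[f=d] (S ∪ π[z,x,d](σ[d>=6](S)))))) → 1

|E| = 1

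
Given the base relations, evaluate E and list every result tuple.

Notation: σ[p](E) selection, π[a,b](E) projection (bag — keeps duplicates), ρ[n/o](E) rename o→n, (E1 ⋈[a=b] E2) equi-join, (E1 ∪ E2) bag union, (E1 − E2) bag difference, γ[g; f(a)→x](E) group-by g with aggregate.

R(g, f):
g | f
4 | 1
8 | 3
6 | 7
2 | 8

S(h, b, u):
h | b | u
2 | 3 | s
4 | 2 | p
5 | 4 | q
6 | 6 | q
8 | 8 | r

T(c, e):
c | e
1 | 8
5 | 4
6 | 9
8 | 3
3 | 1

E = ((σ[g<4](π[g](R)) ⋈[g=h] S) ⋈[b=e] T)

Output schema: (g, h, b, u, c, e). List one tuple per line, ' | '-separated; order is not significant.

Row counts bottom-up:
  R → 4
  π[g](R) → 4
  σ[g<4](π[g](R)) → 1
  S → 5
  (σ[g<4](π[g](R)) ⋈[g=h] S) → 1
  T → 5
  ((σ[g<4](π[g](R)) ⋈[g=h] S) ⋈[b=e] T) → 1

== RESULT ==
g | h | b | u | c | e
2 | 2 | 3 | s | 8 | 3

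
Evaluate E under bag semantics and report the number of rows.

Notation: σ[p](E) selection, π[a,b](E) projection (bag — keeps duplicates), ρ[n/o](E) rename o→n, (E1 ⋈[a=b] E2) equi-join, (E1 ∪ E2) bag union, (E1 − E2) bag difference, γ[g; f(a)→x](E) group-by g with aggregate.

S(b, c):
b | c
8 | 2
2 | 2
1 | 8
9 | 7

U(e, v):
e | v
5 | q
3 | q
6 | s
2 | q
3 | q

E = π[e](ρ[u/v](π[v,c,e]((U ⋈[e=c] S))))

Per-node cardinality:
  U → 5
  S → 4
  (U ⋈[e=c] S) → 2
  π[v,c,e]((U ⋈[e=c] S)) → 2
  ρ[u/v](π[v,c,e]((U ⋈[e=c] S))) → 2
  π[e](ρ[u/v](π[v,c,e]((U ⋈[e=c] S)))) → 2

|E| = 2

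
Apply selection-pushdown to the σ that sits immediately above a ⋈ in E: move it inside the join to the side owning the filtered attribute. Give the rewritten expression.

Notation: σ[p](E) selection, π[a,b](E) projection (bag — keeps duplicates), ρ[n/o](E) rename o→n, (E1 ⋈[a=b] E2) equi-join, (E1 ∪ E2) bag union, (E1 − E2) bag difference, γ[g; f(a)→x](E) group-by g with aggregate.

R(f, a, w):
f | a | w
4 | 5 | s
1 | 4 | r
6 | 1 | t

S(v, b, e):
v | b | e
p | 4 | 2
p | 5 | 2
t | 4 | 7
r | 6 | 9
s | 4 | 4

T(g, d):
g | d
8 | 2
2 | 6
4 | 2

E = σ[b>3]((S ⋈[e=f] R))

σ filters on b, owned by the left side.
E' = (σ[b>3](S) ⋈[e=f] R)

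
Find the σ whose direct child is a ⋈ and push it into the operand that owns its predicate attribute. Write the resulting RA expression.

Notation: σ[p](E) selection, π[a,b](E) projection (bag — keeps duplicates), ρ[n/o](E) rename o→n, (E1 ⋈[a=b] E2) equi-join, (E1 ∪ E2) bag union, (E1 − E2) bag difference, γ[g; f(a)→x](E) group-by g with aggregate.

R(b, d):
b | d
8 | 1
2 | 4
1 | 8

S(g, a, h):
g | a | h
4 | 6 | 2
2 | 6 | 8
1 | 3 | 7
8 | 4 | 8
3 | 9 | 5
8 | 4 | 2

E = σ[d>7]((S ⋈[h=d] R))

σ filters on d, owned by the right side.
E' = (S ⋈[h=d] σ[d>7](R))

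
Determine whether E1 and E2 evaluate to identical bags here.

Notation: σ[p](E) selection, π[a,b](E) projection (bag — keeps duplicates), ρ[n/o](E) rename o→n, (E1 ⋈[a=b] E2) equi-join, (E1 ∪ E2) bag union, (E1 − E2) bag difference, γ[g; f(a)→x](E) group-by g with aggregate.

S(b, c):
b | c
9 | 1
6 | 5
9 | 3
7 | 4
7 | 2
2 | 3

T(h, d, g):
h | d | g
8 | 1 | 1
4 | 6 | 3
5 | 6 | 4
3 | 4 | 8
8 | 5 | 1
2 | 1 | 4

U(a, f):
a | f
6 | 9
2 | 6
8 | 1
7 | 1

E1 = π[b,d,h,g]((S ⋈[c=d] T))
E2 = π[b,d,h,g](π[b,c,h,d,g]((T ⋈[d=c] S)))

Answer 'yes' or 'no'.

E1 row counts bottom-up:
  S → 6
  T → 6
  (S ⋈[c=d] T) → 4
  π[b,d,h,g]((S ⋈[c=d] T)) → 4
E2 row counts bottom-up:
  T → 6
  S → 6
  (T ⋈[d=c] S) → 4
  π[b,c,h,d,g]((T ⋈[d=c] S)) → 4
  π[b,d,h,g](π[b,c,h,d,g]((T ⋈[d=c] S))) → 4

E1 and E2 produce the same multiset:
b | d | h | g
6 | 5 | 8 | 1
7 | 4 | 3 | 8
9 | 1 | 2 | 4
9 | 1 | 8 | 1

yes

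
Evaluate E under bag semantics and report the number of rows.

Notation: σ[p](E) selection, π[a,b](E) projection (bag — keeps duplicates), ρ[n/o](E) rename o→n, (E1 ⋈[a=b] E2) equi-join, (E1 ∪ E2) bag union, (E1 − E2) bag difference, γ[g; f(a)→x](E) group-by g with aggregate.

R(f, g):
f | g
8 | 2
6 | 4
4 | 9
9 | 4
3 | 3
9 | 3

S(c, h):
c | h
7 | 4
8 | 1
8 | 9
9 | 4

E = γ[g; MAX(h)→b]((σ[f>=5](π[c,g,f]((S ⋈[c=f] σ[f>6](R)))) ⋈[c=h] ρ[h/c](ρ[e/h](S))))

Stepwise |·|:
  S → 4
  R → 6
  σ[f>6](R) → 3
  (S ⋈[c=f] σ[f>6](R)) → 4
  π[c,g,f]((S ⋈[c=f] σ[f>6](R))) → 4
  σ[f>=5](π[c,g,f]((S ⋈[c=f] σ[f>6](R)))) → 4
  S → 4
  ρ[e/h](S) → 4
  ρ[h/c](ρ[e/h](S)) → 4
  (σ[f>=5](π[c,g,f]((S ⋈[c=f] σ[f>6](R)))) ⋈[c=h] ρ[h/c](ρ[e/h](S))) → 6
  γ[g; MAX(h)→b]((σ[f>=5](π[c,g,f]((S ⋈[c=f] σ[f>6](R)))) ⋈[c=h] ρ[h/c](ρ[e/h](S)))) → 3

|E| = 3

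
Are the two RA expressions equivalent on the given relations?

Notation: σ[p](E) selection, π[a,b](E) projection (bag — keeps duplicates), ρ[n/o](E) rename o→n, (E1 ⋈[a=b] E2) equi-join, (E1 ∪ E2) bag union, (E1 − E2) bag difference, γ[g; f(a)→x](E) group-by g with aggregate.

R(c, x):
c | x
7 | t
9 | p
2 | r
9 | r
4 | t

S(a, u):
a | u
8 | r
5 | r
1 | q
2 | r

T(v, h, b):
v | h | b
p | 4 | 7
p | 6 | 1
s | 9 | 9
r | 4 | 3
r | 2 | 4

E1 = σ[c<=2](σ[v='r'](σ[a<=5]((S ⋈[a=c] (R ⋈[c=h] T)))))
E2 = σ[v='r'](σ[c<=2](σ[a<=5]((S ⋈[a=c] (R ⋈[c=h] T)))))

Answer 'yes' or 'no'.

E1 per-node cardinality:
  S → 4
  R → 5
  T → 5
  (R ⋈[c=h] T) → 5
  (S ⋈[a=c] (R ⋈[c=h] T)) → 1
  σ[a<=5]((S ⋈[a=c] (R ⋈[c=h] T))) → 1
  σ[v='r'](σ[a<=5]((S ⋈[a=c] (R ⋈[c=h] T)))) → 1
  σ[c<=2](σ[v='r'](σ[a<=5]((S ⋈[a=c] (R ⋈[c=h] T))))) → 1
E2 per-node cardinality:
  S → 4
  R → 5
  T → 5
  (R ⋈[c=h] T) → 5
  (S ⋈[a=c] (R ⋈[c=h] T)) → 1
  σ[a<=5]((S ⋈[a=c] (R ⋈[c=h] T))) → 1
  σ[c<=2](σ[a<=5]((S ⋈[a=c] (R ⋈[c=h] T)))) → 1
  σ[v='r'](σ[c<=2](σ[a<=5]((S ⋈[a=c] (R ⋈[c=h] T))))) → 1

E1 and E2 produce the same multiset:
a | u | c | x | v | h | b
2 | r | 2 | r | r | 2 | 4

yes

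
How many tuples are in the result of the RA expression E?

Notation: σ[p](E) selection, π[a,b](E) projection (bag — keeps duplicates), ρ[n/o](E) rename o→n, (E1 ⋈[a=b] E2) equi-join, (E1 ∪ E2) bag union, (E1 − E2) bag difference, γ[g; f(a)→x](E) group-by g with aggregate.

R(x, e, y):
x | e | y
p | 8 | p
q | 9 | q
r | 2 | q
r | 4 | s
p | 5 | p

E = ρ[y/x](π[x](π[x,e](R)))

Row counts bottom-up:
  R → 5
  π[x,e](R) → 5
  π[x](π[x,e](R)) → 5
  ρ[y/x](π[x](π[x,e](R))) → 5

|E| = 5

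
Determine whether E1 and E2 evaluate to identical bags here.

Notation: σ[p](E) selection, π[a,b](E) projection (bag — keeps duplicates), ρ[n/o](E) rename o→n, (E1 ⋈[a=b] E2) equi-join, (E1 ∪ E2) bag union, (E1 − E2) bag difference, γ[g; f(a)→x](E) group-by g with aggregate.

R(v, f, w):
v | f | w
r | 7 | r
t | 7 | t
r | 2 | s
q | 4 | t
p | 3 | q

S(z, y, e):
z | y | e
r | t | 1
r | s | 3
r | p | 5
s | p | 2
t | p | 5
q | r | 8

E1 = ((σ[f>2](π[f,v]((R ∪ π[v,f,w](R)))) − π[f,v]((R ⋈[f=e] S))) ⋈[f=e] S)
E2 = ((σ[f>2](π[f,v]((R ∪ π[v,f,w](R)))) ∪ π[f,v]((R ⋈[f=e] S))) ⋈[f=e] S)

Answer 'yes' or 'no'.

E1 per-node cardinality:
  R → 5
  R → 5
  π[v,f,w](R) → 5
  (R ∪ π[v,f,w](R)) → 10
  π[f,v]((R ∪ π[v,f,w](R))) → 10
  σ[f>2](π[f,v]((R ∪ π[v,f,w](R)))) → 8
  R → 5
  S → 6
  (R ⋈[f=e] S) → 2
  π[f,v]((R ⋈[f=e] S)) → 2
  (σ[f>2](π[f,v]((R ∪ π[v,f,w](R)))) − π[f,v]((R ⋈[f=e] S))) → 7
  S → 6
  ((σ[f>2](π[f,v]((R ∪ π[v,f,w](R)))) − π[f,v]((R ⋈[f=e] S))) ⋈[f=e] S) → 1
E2 per-node cardinality:
  R → 5
  R → 5
  π[v,f,w](R) → 5
  (R ∪ π[v,f,w](R)) → 10
  π[f,v]((R ∪ π[v,f,w](R))) → 10
  σ[f>2](π[f,v]((R ∪ π[v,f,w](R)))) → 8
  R → 5
  S → 6
  (R ⋈[f=e] S) → 2
  π[f,v]((R ⋈[f=e] S)) → 2
  (σ[f>2](π[f,v]((R ∪ π[v,f,w](R)))) ∪ π[f,v]((R ⋈[f=e] S))) → 10
  S → 6
  ((σ[f>2](π[f,v]((R ∪ π[v,f,w](R)))) ∪ π[f,v]((R ⋈[f=e] S))) ⋈[f=e] S) → 4

E1 result:
f | v | z | y | e
3 | p | r | s | 3
E2 result:
f | v | z | y | e
2 | r | s | p | 2
3 | p | r | s | 3
3 | p | r | s | 3
3 | p | r | s | 3
Witness: (3, 'p', 'r', 's', 3) appears 1× in E1 but 3× in E2.

no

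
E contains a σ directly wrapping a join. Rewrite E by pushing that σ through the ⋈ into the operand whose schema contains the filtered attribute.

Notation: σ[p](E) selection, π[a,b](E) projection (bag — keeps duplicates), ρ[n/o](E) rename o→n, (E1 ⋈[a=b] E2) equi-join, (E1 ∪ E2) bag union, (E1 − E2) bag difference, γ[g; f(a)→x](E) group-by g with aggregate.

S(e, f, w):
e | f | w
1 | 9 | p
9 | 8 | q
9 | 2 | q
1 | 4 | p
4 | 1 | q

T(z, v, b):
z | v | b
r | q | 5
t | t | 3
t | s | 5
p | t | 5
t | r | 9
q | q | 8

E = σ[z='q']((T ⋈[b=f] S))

σ filters on z, owned by the left side.
E' = (σ[z='q'](T) ⋈[b=f] S)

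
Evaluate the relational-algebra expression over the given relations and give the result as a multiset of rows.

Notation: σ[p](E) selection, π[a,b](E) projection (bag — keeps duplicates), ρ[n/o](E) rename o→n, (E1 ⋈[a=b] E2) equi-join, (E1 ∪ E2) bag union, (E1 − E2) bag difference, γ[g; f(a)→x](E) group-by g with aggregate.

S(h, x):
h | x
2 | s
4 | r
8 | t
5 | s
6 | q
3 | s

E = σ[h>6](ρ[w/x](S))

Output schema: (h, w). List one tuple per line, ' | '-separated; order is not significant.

Row counts bottom-up:
  S → 6
  ρ[w/x](S) → 6
  σ[h>6](ρ[w/x](S)) → 1

== RESULT ==
h | w
8 | t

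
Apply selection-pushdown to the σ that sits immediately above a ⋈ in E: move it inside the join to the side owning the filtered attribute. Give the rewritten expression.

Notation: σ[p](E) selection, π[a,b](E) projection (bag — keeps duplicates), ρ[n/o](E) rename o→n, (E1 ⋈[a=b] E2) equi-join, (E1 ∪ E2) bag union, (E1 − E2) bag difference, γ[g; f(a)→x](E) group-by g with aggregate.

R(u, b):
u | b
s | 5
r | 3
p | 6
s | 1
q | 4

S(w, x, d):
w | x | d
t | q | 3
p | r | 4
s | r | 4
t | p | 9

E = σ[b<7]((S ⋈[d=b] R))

σ filters on b, owned by the right side.
E' = (S ⋈[d=b] σ[b<7](R))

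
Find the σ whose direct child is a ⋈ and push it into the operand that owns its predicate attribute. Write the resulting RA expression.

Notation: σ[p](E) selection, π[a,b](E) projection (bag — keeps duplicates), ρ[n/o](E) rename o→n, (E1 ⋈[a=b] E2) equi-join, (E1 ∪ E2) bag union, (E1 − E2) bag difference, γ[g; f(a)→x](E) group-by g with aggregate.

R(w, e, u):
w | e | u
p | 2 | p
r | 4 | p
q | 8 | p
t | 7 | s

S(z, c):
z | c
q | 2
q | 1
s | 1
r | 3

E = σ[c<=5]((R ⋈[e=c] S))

σ filters on c, owned by the right side.
E' = (R ⋈[e=c] σ[c<=5](S))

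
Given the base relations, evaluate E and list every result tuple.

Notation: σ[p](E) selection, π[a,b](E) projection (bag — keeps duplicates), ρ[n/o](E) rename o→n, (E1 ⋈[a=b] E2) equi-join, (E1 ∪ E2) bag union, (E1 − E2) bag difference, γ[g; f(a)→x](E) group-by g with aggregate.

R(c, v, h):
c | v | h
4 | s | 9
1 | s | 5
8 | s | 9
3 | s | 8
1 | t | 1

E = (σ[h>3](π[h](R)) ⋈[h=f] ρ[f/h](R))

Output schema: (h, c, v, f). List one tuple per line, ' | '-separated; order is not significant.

Subexpression sizes:
  R → 5
  π[h](R) → 5
  σ[h>3](π[h](R)) → 4
  R → 5
  ρ[f/h](R) → 5
  (σ[h>3](π[h](R)) ⋈[h=f] ρ[f/h](R)) → 6

== RESULT ==
h | c | v | f
5 | 1 | s | 5
8 | 3 | s | 8
9 | 4 | s | 9
9 | 4 | s | 9
9 | 8 | s | 9
9 | 8 | s | 9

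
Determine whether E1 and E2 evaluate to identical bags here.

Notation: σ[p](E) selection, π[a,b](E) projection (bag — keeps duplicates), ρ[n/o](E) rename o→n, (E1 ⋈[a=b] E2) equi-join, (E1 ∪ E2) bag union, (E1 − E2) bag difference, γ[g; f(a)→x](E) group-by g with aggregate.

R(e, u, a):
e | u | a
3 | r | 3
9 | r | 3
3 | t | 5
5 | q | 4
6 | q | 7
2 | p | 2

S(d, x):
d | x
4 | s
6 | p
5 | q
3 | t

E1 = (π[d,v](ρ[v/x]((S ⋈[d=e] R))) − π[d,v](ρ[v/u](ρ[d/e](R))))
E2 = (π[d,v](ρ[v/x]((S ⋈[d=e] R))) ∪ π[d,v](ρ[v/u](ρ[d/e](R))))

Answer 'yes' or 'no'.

E1 row counts bottom-up:
  S → 4
  R → 6
  (S ⋈[d=e] R) → 4
  ρ[v/x]((S ⋈[d=e] R)) → 4
  π[d,v](ρ[v/x]((S ⋈[d=e] R))) → 4
  R → 6
  ρ[d/e](R) → 6
  ρ[v/u](ρ[d/e](R)) → 6
  π[d,v](ρ[v/u](ρ[d/e](R))) → 6
  (π[d,v](ρ[v/x]((S ⋈[d=e] R))) − π[d,v](ρ[v/u](ρ[d/e](R)))) → 2
E2 row counts bottom-up:
  S → 4
  R → 6
  (S ⋈[d=e] R) → 4
  ρ[v/x]((S ⋈[d=e] R)) → 4
  π[d,v](ρ[v/x]((S ⋈[d=e] R))) → 4
  R → 6
  ρ[d/e](R) → 6
  ρ[v/u](ρ[d/e](R)) → 6
  π[d,v](ρ[v/u](ρ[d/e](R))) → 6
  (π[d,v](ρ[v/x]((S ⋈[d=e] R))) ∪ π[d,v](ρ[v/u](ρ[d/e](R)))) → 10

E1 result:
d | v
3 | t
6 | p
E2 result:
d | v
2 | p
3 | r
3 | t
3 | t
3 | t
5 | q
5 | q
6 | p
6 | q
9 | r
Witness: (5, 'q') appears 0× in E1 but 2× in E2.

no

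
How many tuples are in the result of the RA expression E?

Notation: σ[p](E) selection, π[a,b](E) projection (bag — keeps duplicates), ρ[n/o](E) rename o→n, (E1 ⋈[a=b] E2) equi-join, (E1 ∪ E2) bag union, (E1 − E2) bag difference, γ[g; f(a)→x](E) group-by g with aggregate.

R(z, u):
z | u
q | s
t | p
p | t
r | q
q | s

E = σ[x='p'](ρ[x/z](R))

Subexpression sizes:
  R → 5
  ρ[x/z](R) → 5
  σ[x='p'](ρ[x/z](R)) → 1

|E| = 1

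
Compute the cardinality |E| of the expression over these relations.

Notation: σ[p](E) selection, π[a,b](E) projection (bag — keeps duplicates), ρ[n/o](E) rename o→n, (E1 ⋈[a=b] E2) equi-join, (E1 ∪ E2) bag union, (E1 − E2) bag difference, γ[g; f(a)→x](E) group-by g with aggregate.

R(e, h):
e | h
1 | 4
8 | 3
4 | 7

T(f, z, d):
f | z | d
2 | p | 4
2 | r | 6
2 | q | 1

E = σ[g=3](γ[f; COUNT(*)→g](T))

Per-node cardinality:
  T → 3
  γ[f; COUNT(*)→g](T) → 1
  σ[g=3](γ[f; COUNT(*)→g](T)) → 1

|E| = 1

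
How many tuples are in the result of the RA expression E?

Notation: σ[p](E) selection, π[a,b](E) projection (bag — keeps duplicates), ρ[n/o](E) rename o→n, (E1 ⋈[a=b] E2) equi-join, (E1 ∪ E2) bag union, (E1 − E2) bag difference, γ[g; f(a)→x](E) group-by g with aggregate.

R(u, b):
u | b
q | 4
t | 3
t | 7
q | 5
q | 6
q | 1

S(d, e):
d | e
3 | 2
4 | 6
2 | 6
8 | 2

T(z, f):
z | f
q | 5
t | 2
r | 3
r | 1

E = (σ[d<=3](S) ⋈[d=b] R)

Subexpression sizes:
  S → 4
  σ[d<=3](S) → 2
  R → 6
  (σ[d<=3](S) ⋈[d=b] R) → 1

|E| = 1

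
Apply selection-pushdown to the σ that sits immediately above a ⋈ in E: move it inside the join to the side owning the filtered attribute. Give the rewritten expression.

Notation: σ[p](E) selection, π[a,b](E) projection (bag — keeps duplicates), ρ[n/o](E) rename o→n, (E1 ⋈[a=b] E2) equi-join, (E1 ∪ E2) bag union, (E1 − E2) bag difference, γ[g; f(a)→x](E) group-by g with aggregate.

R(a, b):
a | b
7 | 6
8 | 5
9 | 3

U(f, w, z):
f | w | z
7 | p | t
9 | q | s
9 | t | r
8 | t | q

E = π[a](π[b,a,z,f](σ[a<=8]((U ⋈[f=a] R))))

σ filters on a, owned by the right side.
E' = π[a](π[b,a,z,f]((U ⋈[f=a] σ[a<=8](R))))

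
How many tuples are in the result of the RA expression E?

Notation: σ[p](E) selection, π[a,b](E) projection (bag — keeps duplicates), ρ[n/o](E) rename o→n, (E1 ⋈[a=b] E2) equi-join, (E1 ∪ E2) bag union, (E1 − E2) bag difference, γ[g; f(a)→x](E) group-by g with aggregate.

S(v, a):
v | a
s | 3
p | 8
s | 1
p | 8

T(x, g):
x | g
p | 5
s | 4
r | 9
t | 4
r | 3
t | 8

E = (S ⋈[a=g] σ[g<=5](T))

Row counts bottom-up:
  S → 4
  T → 6
  σ[g<=5](T) → 4
  (S ⋈[a=g] σ[g<=5](T)) → 1

|E| = 1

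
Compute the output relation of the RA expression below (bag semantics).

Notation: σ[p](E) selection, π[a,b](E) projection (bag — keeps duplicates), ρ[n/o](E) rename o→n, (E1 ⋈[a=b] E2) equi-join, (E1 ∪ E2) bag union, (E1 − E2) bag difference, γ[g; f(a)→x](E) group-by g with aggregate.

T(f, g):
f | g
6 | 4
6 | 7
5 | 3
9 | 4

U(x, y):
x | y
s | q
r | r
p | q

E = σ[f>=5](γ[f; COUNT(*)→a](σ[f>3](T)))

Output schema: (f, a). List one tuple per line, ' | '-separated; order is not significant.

Per-node cardinality:
  T → 4
  σ[f>3](T) → 4
  γ[f; COUNT(*)→a](σ[f>3](T)) → 3
  σ[f>=5](γ[f; COUNT(*)→a](σ[f>3](T))) → 3

== RESULT ==
f | a
5 | 1
6 | 2
9 | 1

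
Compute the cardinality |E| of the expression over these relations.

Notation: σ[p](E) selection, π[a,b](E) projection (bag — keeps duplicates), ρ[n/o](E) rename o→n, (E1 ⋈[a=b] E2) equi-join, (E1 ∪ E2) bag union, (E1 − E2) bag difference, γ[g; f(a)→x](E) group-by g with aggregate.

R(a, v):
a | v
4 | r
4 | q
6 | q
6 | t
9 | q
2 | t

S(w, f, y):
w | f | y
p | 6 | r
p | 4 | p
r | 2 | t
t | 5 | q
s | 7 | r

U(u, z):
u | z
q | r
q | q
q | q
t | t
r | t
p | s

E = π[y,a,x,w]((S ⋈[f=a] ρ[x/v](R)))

Stepwise |·|:
  S → 5
  R → 6
  ρ[x/v](R) → 6
  (S ⋈[f=a] ρ[x/v](R)) → 5
  π[y,a,x,w]((S ⋈[f=a] ρ[x/v](R))) → 5

|E| = 5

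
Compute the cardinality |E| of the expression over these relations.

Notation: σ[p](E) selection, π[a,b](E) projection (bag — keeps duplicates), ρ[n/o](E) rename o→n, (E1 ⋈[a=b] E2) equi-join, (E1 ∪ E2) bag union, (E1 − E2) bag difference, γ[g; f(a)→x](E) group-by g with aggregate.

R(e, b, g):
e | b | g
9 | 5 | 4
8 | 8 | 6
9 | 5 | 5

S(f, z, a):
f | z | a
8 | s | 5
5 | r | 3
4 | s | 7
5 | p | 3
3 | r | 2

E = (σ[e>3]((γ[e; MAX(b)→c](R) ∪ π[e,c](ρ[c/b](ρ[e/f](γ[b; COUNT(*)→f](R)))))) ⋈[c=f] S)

Stepwise |·|:
  R → 3
  γ[e; MAX(b)→c](R) → 2
  R → 3
  γ[b; COUNT(*)→f](R) → 2
  ρ[e/f](γ[b; COUNT(*)→f](R)) → 2
  ρ[c/b](ρ[e/f](γ[b; COUNT(*)→f](R))) → 2
  π[e,c](ρ[c/b](ρ[e/f](γ[b; COUNT(*)→f](R)))) → 2
  (γ[e; MAX(b)→c](R) ∪ π[e,c](ρ[c/b](ρ[e/f](γ[b; COUNT(*)→f](R))))) → 4
  σ[e>3]((γ[e; MAX(b)→c](R) ∪ π[e,c](ρ[c/b](ρ[e/f](γ[b; COUNT(*)→f](R)))))) → 2
  S → 5
  (σ[e>3]((γ[e; MAX(b)→c](R) ∪ π[e,c](ρ[c/b](ρ[e/f](γ[b; COUNT(*)→f](R)))))) ⋈[c=f] S) → 3

|E| = 3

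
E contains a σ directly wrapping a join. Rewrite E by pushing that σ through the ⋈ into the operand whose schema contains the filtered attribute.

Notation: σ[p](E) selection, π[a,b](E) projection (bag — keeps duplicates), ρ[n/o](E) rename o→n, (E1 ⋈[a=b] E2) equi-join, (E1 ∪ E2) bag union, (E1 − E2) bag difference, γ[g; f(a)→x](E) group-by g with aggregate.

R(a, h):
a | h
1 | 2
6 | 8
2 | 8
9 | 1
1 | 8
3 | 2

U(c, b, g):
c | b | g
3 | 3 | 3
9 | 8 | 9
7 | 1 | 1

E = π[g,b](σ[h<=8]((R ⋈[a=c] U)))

σ filters on h, owned by the left side.
E' = π[g,b]((σ[h<=8](R) ⋈[a=c] U))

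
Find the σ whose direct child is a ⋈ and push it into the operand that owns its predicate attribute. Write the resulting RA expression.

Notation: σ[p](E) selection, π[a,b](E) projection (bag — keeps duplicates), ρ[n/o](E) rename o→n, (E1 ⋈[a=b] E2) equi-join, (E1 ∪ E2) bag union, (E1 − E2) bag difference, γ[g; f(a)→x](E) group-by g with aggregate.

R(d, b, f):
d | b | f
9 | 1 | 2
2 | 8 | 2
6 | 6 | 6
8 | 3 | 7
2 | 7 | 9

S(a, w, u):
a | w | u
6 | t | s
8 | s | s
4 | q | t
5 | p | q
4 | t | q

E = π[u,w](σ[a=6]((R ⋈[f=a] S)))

σ filters on a, owned by the right side.
E' = π[u,w]((R ⋈[f=a] σ[a=6](S)))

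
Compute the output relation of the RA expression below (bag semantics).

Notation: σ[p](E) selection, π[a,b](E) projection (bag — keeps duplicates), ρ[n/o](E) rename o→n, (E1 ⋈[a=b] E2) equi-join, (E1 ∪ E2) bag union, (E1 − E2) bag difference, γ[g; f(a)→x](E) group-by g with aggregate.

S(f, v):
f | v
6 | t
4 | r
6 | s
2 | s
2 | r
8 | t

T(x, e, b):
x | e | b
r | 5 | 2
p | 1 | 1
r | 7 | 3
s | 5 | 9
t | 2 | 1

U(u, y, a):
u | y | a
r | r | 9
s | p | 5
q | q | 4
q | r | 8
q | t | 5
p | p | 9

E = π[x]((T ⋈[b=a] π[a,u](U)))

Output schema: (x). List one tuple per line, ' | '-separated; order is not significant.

Per-node cardinality:
  T → 5
  U → 6
  π[a,u](U) → 6
  (T ⋈[b=a] π[a,u](U)) → 2
  π[x]((T ⋈[b=a] π[a,u](U))) → 2

== RESULT ==
x
s
s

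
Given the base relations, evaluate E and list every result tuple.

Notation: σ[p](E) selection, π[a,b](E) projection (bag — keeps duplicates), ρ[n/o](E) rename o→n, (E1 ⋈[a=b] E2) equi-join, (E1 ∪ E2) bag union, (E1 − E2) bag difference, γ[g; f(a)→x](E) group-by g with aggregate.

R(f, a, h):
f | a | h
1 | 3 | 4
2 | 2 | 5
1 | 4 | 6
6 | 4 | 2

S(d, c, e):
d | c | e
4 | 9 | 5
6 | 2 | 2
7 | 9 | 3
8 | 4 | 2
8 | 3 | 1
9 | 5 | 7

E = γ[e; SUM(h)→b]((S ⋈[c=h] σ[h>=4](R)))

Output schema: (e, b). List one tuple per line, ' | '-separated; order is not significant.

Subexpression sizes:
  S → 6
  R → 4
  σ[h>=4](R) → 3
  (S ⋈[c=h] σ[h>=4](R)) → 2
  γ[e; SUM(h)→b]((S ⋈[c=h] σ[h>=4](R))) → 2

== RESULT ==
e | b
2 | 4
7 | 5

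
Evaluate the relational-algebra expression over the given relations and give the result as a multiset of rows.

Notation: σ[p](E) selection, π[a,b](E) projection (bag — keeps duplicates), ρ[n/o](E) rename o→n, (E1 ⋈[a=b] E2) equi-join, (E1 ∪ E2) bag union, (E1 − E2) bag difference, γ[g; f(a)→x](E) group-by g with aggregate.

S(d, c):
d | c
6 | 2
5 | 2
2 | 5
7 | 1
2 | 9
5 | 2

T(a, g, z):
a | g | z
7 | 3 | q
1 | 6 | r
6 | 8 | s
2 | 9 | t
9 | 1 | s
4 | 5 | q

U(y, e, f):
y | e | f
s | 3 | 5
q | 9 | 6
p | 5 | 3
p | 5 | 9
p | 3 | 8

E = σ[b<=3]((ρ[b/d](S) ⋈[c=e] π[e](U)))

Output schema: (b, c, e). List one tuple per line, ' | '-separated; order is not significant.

Per-node cardinality:
  S → 6
  ρ[b/d](S) → 6
  U → 5
  π[e](U) → 5
  (ρ[b/d](S) ⋈[c=e] π[e](U)) → 3
  σ[b<=3]((ρ[b/d](S) ⋈[c=e] π[e](U))) → 3

== RESULT ==
b | c | e
2 | 5 | 5
2 | 5 | 5
2 | 9 | 9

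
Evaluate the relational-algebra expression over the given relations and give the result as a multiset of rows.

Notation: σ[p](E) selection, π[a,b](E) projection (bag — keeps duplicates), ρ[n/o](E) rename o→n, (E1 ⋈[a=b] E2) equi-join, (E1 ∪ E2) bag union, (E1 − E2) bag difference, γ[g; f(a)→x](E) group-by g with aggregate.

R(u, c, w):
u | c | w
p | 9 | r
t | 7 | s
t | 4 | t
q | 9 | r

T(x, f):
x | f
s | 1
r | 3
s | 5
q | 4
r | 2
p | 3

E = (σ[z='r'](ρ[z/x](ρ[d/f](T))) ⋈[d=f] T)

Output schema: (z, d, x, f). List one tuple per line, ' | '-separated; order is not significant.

Stepwise |·|:
  T → 6
  ρ[d/f](T) → 6
  ρ[z/x](ρ[d/f](T)) → 6
  σ[z='r'](ρ[z/x](ρ[d/f](T))) → 2
  T → 6
  (σ[z='r'](ρ[z/x](ρ[d/f](T))) ⋈[d=f] T) → 3

== RESULT ==
z | d | x | f
r | 2 | r | 2
r | 3 | p | 3
r | 3 | r | 3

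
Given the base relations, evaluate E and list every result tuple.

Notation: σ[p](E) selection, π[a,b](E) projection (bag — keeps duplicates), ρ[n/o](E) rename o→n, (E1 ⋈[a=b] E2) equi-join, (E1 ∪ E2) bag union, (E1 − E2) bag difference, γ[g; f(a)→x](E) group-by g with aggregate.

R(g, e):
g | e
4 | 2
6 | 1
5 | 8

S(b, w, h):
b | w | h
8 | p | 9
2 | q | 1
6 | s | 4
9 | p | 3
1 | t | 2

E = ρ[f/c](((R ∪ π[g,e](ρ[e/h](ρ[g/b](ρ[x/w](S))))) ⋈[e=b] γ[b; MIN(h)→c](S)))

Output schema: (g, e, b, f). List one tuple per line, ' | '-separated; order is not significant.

Stepwise |·|:
  R → 3
  S → 5
  ρ[x/w](S) → 5
  ρ[g/b](ρ[x/w](S)) → 5
  ρ[e/h](ρ[g/b](ρ[x/w](S))) → 5
  π[g,e](ρ[e/h](ρ[g/b](ρ[x/w](S)))) → 5
  (R ∪ π[g,e](ρ[e/h](ρ[g/b](ρ[x/w](S))))) → 8
  S → 5
  γ[b; MIN(h)→c](S) → 5
  ((R ∪ π[g,e](ρ[e/h](ρ[g/b](ρ[x/w](S))))) ⋈[e=b] γ[b; MIN(h)→c](S)) → 6
  ρ[f/c](((R ∪ π[g,e](ρ[e/h](ρ[g/b](ρ[x/w](S))))) ⋈[e=b] γ[b; MIN(h)→c](S))) → 6

== RESULT ==
g | e | b | f
1 | 2 | 2 | 1
2 | 1 | 1 | 2
4 | 2 | 2 | 1
5 | 8 | 8 | 9
6 | 1 | 1 | 2
8 | 9 | 9 | 3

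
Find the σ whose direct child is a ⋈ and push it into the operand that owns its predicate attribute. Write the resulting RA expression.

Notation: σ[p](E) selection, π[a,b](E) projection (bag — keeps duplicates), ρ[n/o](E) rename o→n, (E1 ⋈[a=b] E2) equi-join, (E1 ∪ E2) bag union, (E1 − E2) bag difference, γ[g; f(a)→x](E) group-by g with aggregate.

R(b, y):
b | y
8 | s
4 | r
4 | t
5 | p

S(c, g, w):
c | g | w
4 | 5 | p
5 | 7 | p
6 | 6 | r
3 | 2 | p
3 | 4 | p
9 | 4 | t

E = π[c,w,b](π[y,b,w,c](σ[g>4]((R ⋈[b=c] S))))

σ filters on g, owned by the right side.
E' = π[c,w,b](π[y,b,w,c]((R ⋈[b=c] σ[g>4](S))))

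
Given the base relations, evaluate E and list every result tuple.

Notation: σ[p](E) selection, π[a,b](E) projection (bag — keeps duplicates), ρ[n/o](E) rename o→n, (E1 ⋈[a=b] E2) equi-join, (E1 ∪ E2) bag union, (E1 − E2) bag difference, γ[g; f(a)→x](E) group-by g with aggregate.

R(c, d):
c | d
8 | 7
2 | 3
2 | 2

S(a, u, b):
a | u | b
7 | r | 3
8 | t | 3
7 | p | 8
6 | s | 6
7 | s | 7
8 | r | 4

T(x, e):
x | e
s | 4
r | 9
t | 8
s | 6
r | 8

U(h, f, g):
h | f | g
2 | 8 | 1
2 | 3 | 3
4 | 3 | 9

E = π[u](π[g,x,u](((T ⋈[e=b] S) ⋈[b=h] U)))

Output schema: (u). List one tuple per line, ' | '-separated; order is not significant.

Subexpression sizes:
  T → 5
  S → 6
  (T ⋈[e=b] S) → 4
  U → 3
  ((T ⋈[e=b] S) ⋈[b=h] U) → 1
  π[g,x,u](((T ⋈[e=b] S) ⋈[b=h] U)) → 1
  π[u](π[g,x,u](((T ⋈[e=b] S) ⋈[b=h] U))) → 1

== RESULT ==
u
r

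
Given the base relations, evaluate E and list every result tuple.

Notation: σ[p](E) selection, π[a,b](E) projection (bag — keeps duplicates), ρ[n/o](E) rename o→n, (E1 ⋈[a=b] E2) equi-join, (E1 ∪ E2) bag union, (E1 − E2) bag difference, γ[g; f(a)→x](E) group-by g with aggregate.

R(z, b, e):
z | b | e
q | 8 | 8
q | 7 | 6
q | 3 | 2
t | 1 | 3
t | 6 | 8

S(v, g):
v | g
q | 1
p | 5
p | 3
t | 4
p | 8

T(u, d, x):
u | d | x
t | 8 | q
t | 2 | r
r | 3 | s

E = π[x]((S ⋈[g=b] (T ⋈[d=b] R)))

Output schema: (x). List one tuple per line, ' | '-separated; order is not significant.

Row counts bottom-up:
  S → 5
  T → 3
  R → 5
  (T ⋈[d=b] R) → 2
  (S ⋈[g=b] (T ⋈[d=b] R)) → 2
  π[x]((S ⋈[g=b] (T ⋈[d=b] R))) → 2

== RESULT ==
x
q
s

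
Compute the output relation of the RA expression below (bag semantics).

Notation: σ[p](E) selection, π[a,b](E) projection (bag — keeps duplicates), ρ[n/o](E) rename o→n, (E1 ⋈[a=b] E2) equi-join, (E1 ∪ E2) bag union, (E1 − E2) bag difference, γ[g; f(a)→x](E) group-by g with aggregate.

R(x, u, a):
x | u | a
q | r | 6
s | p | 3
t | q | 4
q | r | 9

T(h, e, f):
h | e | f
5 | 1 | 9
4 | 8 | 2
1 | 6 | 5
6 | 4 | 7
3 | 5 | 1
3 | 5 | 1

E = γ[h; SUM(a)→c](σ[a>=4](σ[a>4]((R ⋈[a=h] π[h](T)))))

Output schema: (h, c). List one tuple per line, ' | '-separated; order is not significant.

Row counts bottom-up:
  R → 4
  T → 6
  π[h](T) → 6
  (R ⋈[a=h] π[h](T)) → 4
  σ[a>4]((R ⋈[a=h] π[h](T))) → 1
  σ[a>=4](σ[a>4]((R ⋈[a=h] π[h](T)))) → 1
  γ[h; SUM(a)→c](σ[a>=4](σ[a>4]((R ⋈[a=h] π[h](T))))) → 1

== RESULT ==
h | c
6 | 6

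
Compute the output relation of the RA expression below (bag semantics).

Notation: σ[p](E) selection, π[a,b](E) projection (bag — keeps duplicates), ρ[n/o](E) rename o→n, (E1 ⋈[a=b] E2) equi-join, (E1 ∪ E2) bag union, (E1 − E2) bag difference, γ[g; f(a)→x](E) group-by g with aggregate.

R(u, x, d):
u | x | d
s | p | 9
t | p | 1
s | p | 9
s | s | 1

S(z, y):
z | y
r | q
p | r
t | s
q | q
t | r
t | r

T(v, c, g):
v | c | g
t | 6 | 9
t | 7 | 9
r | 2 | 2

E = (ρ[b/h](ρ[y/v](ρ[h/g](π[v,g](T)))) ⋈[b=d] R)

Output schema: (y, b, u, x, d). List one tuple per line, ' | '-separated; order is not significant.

Subexpression sizes:
  T → 3
  π[v,g](T) → 3
  ρ[h/g](π[v,g](T)) → 3
  ρ[y/v](ρ[h/g](π[v,g](T))) → 3
  ρ[b/h](ρ[y/v](ρ[h/g](π[v,g](T)))) → 3
  R → 4
  (ρ[b/h](ρ[y/v](ρ[h/g](π[v,g](T)))) ⋈[b=d] R) → 4

== RESULT ==
y | b | u | x | d
t | 9 | s | p | 9
t | 9 | s | p | 9
t | 9 | s | p | 9
t | 9 | s | p | 9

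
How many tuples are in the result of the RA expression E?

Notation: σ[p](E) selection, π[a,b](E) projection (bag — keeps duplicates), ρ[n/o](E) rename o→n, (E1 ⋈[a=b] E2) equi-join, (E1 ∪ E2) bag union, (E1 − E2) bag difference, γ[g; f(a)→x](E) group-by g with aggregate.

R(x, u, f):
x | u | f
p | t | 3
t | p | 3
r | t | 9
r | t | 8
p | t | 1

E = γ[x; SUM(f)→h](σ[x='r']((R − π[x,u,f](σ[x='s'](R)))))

Row counts bottom-up:
  R → 5
  R → 5
  σ[x='s'](R) → 0
  π[x,u,f](σ[x='s'](R)) → 0
  (R − π[x,u,f](σ[x='s'](R))) → 5
  σ[x='r']((R − π[x,u,f](σ[x='s'](R)))) → 2
  γ[x; SUM(f)→h](σ[x='r']((R − π[x,u,f](σ[x='s'](R))))) → 1

|E| = 1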